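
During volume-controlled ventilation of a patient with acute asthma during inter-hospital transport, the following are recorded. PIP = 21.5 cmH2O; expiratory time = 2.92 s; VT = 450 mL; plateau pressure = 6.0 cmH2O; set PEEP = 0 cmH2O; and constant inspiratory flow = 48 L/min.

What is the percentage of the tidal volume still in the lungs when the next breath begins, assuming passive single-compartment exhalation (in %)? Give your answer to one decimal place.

13.4

Flow: 48 L/min ÷ 60 = 0.8 L/s.
R = (PIP − Pplat)/V̇ = (21.5 − 6.0) / 0.8 = 15.5/0.8 = 19.375 cmH2O·s/L.
C = Vt/(Pplat − PEEP) = 450.0 / (6.0 − 0) = 450.0/6.0 = 75.0 mL/cmH2O.
τ = R × C = 19.375 × 0.075 L/cmH2O = 1.453 s.
Fraction remaining at end-expiration = e^(−Te/τ) = e^(−2.92/1.453) = 0.134 → 13.4%.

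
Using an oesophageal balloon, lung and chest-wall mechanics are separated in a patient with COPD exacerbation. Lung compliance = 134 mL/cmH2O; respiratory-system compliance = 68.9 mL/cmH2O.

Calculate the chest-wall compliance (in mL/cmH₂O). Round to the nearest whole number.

1/Ccw = 1/Crs − 1/CL.
1/Ccw = 1/68.9 − 1/134 = 0.007051.
Ccw = 141.82 mL/cmH2O.

142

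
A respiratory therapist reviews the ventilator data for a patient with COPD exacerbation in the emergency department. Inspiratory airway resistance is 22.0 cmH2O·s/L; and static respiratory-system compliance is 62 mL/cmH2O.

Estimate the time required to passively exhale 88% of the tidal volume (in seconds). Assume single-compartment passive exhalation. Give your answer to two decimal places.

τ = R × C = 22.0 × 62 mL/cmH2O = 22.0 × 0.062 L/cmH2O = 1.364 s.
Exhaled fraction f = 1 − e^(−t/τ) → t = −τ·ln(1 − f) = −1.364·ln(0.12) = 2.892 s.

2.89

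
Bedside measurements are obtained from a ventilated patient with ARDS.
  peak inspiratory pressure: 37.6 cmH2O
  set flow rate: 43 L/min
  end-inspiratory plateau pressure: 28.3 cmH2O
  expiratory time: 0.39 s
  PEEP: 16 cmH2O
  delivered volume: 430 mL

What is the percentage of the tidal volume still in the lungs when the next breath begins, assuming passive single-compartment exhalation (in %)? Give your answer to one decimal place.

42.3

Flow: 43 L/min ÷ 60 = 0.7167 L/s.
R = (PIP − Pplat)/V̇ = (37.6 − 28.3) / 0.7167 = 9.3/0.7167 = 12.976 cmH2O·s/L.
C = Vt/(Pplat − PEEP) = 430.0 / (28.3 − 16) = 430.0/12.3 = 34.959 mL/cmH2O.
τ = R × C = 12.976 × 0.03496 L/cmH2O = 0.4536 s.
Fraction remaining at end-expiration = e^(−Te/τ) = e^(−0.39/0.4536) = 0.4233 → 42.33%.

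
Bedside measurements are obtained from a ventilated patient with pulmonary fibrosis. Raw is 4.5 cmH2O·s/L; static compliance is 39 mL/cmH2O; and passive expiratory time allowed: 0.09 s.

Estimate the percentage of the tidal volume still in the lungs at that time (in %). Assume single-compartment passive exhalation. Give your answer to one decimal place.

59.9

τ = R × C = 4.5 × 39 mL/cmH2O = 4.5 × 0.039 L/cmH2O = 0.1755 s.
Passive exhalation: V(t)/V₀ = e^(−t/τ) = e^(−0.09/0.1755) = 0.5988.
Fraction remaining = 0.5988 → 59.88%.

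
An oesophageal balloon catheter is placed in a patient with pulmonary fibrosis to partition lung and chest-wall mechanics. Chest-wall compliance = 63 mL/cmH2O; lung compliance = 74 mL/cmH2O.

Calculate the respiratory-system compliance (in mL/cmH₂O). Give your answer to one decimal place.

34.0

Lung and chest wall are elastances in series: 1/Crs = 1/CL + 1/Ccw.
1/Crs = 1/74 + 1/63 = 0.02939.
Crs = 34.025 mL/cmH2O.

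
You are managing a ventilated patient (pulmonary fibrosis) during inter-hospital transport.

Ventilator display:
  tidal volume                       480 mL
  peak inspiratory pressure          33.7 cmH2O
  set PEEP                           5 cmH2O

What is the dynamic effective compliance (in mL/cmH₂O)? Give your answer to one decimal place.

16.7

Dynamic compliance = Vt / (PIP − PEEP) = 480 / (33.7 − 5) = 480 / 28.7 = 16.725 mL/cmH2O.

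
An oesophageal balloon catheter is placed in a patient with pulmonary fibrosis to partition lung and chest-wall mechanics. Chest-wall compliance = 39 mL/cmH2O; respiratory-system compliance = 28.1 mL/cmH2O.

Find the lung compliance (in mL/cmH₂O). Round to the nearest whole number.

1/CL = 1/Crs − 1/Ccw.
1/CL = 1/28.1 − 1/39 = 0.009946.
CL = 100.54 mL/cmH2O.

101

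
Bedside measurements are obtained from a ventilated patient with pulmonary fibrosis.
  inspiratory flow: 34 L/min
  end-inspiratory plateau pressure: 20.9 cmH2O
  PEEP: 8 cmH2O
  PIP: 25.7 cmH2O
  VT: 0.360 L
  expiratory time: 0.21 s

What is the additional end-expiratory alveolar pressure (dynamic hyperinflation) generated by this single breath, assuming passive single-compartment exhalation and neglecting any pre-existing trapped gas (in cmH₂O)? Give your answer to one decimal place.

Flow: 34 L/min ÷ 60 = 0.5667 L/s.
R = (PIP − Pplat)/V̇ = (25.7 − 20.9) / 0.5667 = 4.8/0.5667 = 8.47 cmH2O·s/L.
C = Vt/(Pplat − PEEP) = 360.0 / (20.9 − 8) = 360.0/12.9 = 27.907 mL/cmH2O.
τ = R × C = 8.47 × 0.02791 L/cmH2O = 0.2364 s.
Fraction remaining = e^(−Te/τ) = e^(−0.21/0.2364) = 0.4113; trapped volume = 360.0 × 0.4113 = 148.07 mL.
Additional alveolar pressure from trapping ≈ V_trapped / C = 148.07 / 27.907 = 5.306 cmH2O.

5.3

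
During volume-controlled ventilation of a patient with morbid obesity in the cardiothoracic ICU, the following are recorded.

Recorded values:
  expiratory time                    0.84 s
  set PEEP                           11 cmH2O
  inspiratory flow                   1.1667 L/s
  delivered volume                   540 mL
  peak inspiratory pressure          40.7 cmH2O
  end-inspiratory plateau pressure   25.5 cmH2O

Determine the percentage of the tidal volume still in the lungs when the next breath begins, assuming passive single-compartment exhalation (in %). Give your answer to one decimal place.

17.7

R = (PIP − Pplat)/V̇ = (40.7 − 25.5) / 1.1667 = 15.2/1.1667 = 13.028 cmH2O·s/L.
C = Vt/(Pplat − PEEP) = 540.0 / (25.5 − 11) = 540.0/14.5 = 37.241 mL/cmH2O.
τ = R × C = 13.028 × 0.03724 L/cmH2O = 0.4852 s.
Fraction remaining at end-expiration = e^(−Te/τ) = e^(−0.84/0.4852) = 0.1771 → 17.71%.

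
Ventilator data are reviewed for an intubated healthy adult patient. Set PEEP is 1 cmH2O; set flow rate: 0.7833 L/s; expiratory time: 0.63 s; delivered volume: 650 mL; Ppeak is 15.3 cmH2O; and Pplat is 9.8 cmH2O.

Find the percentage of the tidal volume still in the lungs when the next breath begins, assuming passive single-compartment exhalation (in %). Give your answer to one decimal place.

29.7

R = (PIP − Pplat)/V̇ = (15.3 − 9.8) / 0.7833 = 5.5/0.7833 = 7.022 cmH2O·s/L.
C = Vt/(Pplat − PEEP) = 650.0 / (9.8 − 1) = 650.0/8.8 = 73.864 mL/cmH2O.
τ = R × C = 7.022 × 0.07386 L/cmH2O = 0.5186 s.
Fraction remaining at end-expiration = e^(−Te/τ) = e^(−0.63/0.5186) = 0.2968 → 29.68%.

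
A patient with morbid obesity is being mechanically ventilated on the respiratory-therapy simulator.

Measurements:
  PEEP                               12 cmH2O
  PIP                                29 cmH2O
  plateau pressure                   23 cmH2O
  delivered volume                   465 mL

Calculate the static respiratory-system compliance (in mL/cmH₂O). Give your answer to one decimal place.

Cstat = Vt / (Pplat − PEEP) = 465 / (23 − 12) = 465 / 11.0 = 42.273 mL/cmH2O.

42.3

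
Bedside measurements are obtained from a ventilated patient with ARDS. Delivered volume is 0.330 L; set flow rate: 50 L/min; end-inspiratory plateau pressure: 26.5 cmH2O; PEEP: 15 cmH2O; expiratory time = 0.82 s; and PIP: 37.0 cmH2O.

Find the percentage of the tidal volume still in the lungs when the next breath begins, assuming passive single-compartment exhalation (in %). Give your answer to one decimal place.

Flow: 50 L/min ÷ 60 = 0.8333 L/s.
R = (PIP − Pplat)/V̇ = (37.0 − 26.5) / 0.8333 = 10.5/0.8333 = 12.601 cmH2O·s/L.
C = Vt/(Pplat − PEEP) = 330.0 / (26.5 − 15) = 330.0/11.5 = 28.696 mL/cmH2O.
τ = R × C = 12.601 × 0.0287 L/cmH2O = 0.3616 s.
Fraction remaining at end-expiration = e^(−Te/τ) = e^(−0.82/0.3616) = 0.1036 → 10.36%.

10.4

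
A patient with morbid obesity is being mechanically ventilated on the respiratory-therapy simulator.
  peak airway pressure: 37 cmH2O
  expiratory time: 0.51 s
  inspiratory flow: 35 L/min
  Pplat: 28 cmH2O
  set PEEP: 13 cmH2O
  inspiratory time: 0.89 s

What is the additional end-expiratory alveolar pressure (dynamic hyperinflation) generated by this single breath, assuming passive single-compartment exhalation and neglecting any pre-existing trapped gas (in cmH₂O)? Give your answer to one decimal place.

5.8

Flow: 35 L/min ÷ 60 = 0.5833 L/s.
Vt = flow × Ti = 0.5833 L/s × 0.89 s × 1000 mL/L = 519.14 mL.
R = (PIP − Pplat)/V̇ = (37 − 28) / 0.5833 = 9.0/0.5833 = 15.429 cmH2O·s/L.
C = Vt/(Pplat − PEEP) = 519.14 / (28 − 13) = 519.14/15.0 = 34.609 mL/cmH2O.
τ = R × C = 15.429 × 0.03461 L/cmH2O = 0.534 s.
Fraction remaining = e^(−Te/τ) = e^(−0.51/0.534) = 0.3848; trapped volume = 519.14 × 0.3848 = 199.77 mL.
Additional alveolar pressure from trapping ≈ V_trapped / C = 199.77 / 34.609 = 5.772 cmH2O.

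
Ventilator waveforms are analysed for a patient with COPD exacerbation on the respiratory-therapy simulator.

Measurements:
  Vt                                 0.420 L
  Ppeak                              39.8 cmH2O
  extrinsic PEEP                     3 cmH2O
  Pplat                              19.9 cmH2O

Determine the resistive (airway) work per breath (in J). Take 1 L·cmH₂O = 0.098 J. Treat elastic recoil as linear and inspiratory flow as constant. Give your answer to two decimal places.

0.82

With constant inspiratory flow the resistive pressure is constant at PIP − Pplat = 39.8 − 19.9 = 19.9 cmH2O, so resistive work = 19.9 × 0.420 = 8.358 L·cmH2O.
× 0.098 J/(L·cmH2O) → 0.8191 J.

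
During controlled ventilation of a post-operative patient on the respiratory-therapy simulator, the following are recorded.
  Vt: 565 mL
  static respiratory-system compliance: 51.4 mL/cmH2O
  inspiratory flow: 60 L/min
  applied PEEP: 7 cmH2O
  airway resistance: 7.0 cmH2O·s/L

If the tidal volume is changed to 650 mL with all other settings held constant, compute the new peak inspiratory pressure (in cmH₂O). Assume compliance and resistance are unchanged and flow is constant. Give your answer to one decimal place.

Flow: 60 L/min ÷ 60 = 1 L/s.
PIP = Vt/C + R·V̇ + PEEP (constant-flow equation of motion).
Only the elastic term changes: ΔPIP = ΔVt / C = (650 − 565) / 51.4 = 1.654 cmH2O.
Original PIP = 565/51.4 + 7.0×1 + 7 = 24.992 cmH2O; new PIP = 24.992 + (1.654) = 26.646 cmH2O.

26.6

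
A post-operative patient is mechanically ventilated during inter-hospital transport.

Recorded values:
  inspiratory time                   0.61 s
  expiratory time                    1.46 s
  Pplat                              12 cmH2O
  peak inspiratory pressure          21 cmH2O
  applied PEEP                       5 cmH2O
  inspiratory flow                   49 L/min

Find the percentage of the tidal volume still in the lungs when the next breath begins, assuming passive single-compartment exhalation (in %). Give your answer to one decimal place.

Flow: 49 L/min ÷ 60 = 0.8167 L/s.
Vt = flow × Ti = 0.8167 L/s × 0.61 s × 1000 mL/L = 498.19 mL.
R = (PIP − Pplat)/V̇ = (21 − 12) / 0.8167 = 9.0/0.8167 = 11.02 cmH2O·s/L.
C = Vt/(Pplat − PEEP) = 498.19 / (12 − 5) = 498.19/7.0 = 71.17 mL/cmH2O.
τ = R × C = 11.02 × 0.07117 L/cmH2O = 0.7843 s.
Fraction remaining at end-expiration = e^(−Te/τ) = e^(−1.46/0.7843) = 0.1554 → 15.54%.

15.5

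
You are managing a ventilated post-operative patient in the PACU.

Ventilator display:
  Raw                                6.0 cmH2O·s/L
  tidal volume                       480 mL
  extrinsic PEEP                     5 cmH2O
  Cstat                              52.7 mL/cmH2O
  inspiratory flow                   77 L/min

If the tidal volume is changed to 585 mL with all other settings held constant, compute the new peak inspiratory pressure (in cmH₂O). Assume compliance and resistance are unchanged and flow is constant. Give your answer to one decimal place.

Flow: 77 L/min ÷ 60 = 1.2833 L/s.
PIP = Vt/C + R·V̇ + PEEP (constant-flow equation of motion).
Only the elastic term changes: ΔPIP = ΔVt / C = (585 − 480) / 52.7 = 1.992 cmH2O.
Original PIP = 480/52.7 + 6.0×1.2833 + 5 = 21.808 cmH2O; new PIP = 21.808 + (1.992) = 23.8 cmH2O.

23.8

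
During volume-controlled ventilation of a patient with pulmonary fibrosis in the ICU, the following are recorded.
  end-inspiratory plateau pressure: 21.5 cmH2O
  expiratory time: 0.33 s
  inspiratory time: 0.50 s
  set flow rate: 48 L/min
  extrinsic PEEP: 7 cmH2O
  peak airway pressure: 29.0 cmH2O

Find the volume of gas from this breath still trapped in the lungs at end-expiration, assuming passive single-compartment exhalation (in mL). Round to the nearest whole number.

Flow: 48 L/min ÷ 60 = 0.8 L/s.
Vt = flow × Ti = 0.8 L/s × 0.50 s × 1000 mL/L = 400.0 mL.
R = (PIP − Pplat)/V̇ = (29.0 − 21.5) / 0.8 = 7.5/0.8 = 9.375 cmH2O·s/L.
C = Vt/(Pplat − PEEP) = 400.0 / (21.5 − 7) = 400.0/14.5 = 27.586 mL/cmH2O.
τ = R × C = 9.375 × 0.02759 L/cmH2O = 0.2587 s.
Fraction remaining = e^(−Te/τ) = e^(−0.33/0.2587) = 0.2793.
Trapped volume = 400.0 × 0.2793 = 111.72 mL.

112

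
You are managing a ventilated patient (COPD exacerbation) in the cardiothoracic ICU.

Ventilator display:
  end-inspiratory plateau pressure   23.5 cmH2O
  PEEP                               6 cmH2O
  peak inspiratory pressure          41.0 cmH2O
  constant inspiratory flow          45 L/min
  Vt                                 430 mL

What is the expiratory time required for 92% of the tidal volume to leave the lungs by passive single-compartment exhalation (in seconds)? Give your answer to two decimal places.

Flow: 45 L/min ÷ 60 = 0.75 L/s.
R = (PIP − Pplat)/V̇ = (41.0 − 23.5) / 0.75 = 17.5/0.75 = 23.333 cmH2O·s/L.
C = Vt/(Pplat − PEEP) = 430.0 / (23.5 − 6) = 430.0/17.5 = 24.571 mL/cmH2O.
τ = R × C = 23.333 × 0.02457 L/cmH2O = 0.5733 s.
t = −τ·ln(1 − 0.92) = −0.5733·ln(0.08) = 1.448 s.

1.45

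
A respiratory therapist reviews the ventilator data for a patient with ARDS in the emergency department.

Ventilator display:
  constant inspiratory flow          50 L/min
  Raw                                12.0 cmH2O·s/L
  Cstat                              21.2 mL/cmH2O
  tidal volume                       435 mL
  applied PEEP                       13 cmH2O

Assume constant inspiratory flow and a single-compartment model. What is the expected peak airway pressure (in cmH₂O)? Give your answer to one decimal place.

Flow: 50 L/min ÷ 60 = 0.8333 L/s.
Equation of motion (constant flow): PIP = Vt/C + R·V̇ + PEEP.
PIP = 435/21.2 + 12.0×0.8333 + 13 = 20.519 + 10.0 + 13 = 43.519 cmH2O.

43.5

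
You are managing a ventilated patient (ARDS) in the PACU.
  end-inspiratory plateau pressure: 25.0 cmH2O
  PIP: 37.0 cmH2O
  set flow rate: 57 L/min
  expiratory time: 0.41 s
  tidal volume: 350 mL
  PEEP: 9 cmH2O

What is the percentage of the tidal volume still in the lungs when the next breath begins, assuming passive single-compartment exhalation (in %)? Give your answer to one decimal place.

Flow: 57 L/min ÷ 60 = 0.95 L/s.
R = (PIP − Pplat)/V̇ = (37.0 − 25.0) / 0.95 = 12.0/0.95 = 12.632 cmH2O·s/L.
C = Vt/(Pplat − PEEP) = 350.0 / (25.0 − 9) = 350.0/16.0 = 21.875 mL/cmH2O.
τ = R × C = 12.632 × 0.02188 L/cmH2O = 0.2764 s.
Fraction remaining at end-expiration = e^(−Te/τ) = e^(−0.41/0.2764) = 0.2269 → 22.69%.

22.7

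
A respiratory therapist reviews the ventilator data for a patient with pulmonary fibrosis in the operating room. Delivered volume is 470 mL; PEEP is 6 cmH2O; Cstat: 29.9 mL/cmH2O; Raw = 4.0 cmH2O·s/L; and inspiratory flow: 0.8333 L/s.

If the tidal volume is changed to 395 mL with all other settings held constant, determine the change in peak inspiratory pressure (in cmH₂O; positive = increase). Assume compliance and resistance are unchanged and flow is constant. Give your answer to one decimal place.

PIP = Vt/C + R·V̇ + PEEP (constant-flow equation of motion).
Only the elastic term changes: ΔPIP = ΔVt / C = (395 − 470) / 29.9 = -2.508 cmH2O.

-2.5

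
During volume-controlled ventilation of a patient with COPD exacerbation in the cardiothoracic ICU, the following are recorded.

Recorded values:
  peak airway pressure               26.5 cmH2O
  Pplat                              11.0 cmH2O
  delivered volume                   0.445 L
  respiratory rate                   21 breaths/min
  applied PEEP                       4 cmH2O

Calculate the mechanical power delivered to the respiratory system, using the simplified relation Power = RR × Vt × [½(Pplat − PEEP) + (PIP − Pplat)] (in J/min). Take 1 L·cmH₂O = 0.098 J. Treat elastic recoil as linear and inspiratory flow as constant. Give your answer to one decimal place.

Per-breath work = Vt × [½(Pplat−PEEP) + (PIP−Pplat)] = 0.445 × [0.5×7.0 + 15.5] = 0.445 × 19.0 = 8.455 L·cmH2O.
Power = 21 × 8.455 = 177.56 L·cmH2O/min.
× 0.098 J/(L·cmH2O) → 17.401 J/min.

17.4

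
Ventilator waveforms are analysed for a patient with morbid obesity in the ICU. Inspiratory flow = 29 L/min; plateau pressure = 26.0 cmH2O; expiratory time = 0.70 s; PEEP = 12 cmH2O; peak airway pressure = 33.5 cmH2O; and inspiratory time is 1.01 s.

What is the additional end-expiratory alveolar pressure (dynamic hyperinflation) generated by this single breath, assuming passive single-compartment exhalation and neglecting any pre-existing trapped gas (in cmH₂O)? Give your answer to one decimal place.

Flow: 29 L/min ÷ 60 = 0.4833 L/s.
Vt = flow × Ti = 0.4833 L/s × 1.01 s × 1000 mL/L = 488.13 mL.
R = (PIP − Pplat)/V̇ = (33.5 − 26.0) / 0.4833 = 7.5/0.4833 = 15.518 cmH2O·s/L.
C = Vt/(Pplat − PEEP) = 488.13 / (26.0 − 12) = 488.13/14.0 = 34.866 mL/cmH2O.
τ = R × C = 15.518 × 0.03487 L/cmH2O = 0.5411 s.
Fraction remaining = e^(−Te/τ) = e^(−0.70/0.5411) = 0.2743; trapped volume = 488.13 × 0.2743 = 133.89 mL.
Additional alveolar pressure from trapping ≈ V_trapped / C = 133.89 / 34.866 = 3.84 cmH2O.

3.8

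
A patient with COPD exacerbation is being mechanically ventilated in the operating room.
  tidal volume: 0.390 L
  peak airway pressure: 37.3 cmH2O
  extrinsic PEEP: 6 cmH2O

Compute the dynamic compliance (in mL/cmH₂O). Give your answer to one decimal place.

Dynamic compliance = Vt / (PIP − PEEP) = 390 / (37.3 − 6) = 390 / 31.3 = 12.46 mL/cmH2O.

12.5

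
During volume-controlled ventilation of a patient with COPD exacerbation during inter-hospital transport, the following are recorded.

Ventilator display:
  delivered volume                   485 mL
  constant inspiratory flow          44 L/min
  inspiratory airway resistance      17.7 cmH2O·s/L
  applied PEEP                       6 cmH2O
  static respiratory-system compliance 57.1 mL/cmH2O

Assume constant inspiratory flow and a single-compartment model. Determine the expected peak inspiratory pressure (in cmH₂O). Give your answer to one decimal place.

Flow: 44 L/min ÷ 60 = 0.7333 L/s.
Equation of motion (constant flow): PIP = Vt/C + R·V̇ + PEEP.
PIP = 485/57.1 + 17.7×0.7333 + 6 = 8.494 + 12.979 + 6 = 27.473 cmH2O.

27.5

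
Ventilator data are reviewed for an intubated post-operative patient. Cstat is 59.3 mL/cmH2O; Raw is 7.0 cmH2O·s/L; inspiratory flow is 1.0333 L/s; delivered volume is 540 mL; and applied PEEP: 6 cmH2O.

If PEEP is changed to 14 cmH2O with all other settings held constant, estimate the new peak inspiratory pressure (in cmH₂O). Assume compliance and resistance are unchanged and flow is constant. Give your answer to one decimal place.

30.3

PIP = Vt/C + R·V̇ + PEEP (constant-flow equation of motion).
Only the baseline term changes: ΔPIP = ΔPEEP = 14 − 6 = 8.0 cmH2O.
Original PIP = 540/59.3 + 7.0×1.0333 + 6 = 22.339 cmH2O; new PIP = 22.339 + (8.0) = 30.339 cmH2O.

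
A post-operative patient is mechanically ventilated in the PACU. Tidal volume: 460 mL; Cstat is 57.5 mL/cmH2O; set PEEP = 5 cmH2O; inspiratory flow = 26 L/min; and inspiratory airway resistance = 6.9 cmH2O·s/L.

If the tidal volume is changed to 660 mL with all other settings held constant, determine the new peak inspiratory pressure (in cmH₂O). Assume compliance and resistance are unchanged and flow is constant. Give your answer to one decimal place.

19.5

Flow: 26 L/min ÷ 60 = 0.4333 L/s.
PIP = Vt/C + R·V̇ + PEEP (constant-flow equation of motion).
Only the elastic term changes: ΔPIP = ΔVt / C = (660 − 460) / 57.5 = 3.478 cmH2O.
Original PIP = 460/57.5 + 6.9×0.4333 + 5 = 15.99 cmH2O; new PIP = 15.99 + (3.478) = 19.468 cmH2O.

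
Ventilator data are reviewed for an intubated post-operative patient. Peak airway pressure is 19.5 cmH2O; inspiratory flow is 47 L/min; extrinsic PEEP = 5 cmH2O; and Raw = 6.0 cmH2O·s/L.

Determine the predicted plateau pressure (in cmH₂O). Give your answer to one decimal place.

Flow: 47 L/min ÷ 60 = 0.7833 L/s.
Pplat = PIP − Raw × flow = 19.5 − 6.0 × 0.7833 = 19.5 − 4.7 = 14.8 cmH2O.

14.8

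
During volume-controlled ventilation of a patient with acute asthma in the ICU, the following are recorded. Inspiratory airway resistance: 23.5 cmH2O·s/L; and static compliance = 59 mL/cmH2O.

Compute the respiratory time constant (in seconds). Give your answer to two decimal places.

1.39

τ = R × C = 23.5 × 59 mL/cmH2O = 23.5 × 0.059 L/cmH2O = 1.387 s.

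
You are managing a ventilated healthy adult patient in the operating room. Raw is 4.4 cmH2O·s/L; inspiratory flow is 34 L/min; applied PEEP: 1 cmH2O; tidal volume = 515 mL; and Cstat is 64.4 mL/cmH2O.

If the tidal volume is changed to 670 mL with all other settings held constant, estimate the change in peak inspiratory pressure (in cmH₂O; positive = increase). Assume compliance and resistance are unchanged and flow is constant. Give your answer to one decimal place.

2.4

PIP = Vt/C + R·V̇ + PEEP (constant-flow equation of motion).
Only the elastic term changes: ΔPIP = ΔVt / C = (670 − 515) / 64.4 = 2.407 cmH2O.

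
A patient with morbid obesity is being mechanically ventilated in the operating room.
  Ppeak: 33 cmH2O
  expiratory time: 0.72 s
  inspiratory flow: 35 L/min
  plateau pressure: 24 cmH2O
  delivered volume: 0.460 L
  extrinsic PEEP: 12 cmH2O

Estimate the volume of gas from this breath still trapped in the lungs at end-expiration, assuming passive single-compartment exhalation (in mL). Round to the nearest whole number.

Flow: 35 L/min ÷ 60 = 0.5833 L/s.
R = (PIP − Pplat)/V̇ = (33 − 24) / 0.5833 = 9.0/0.5833 = 15.429 cmH2O·s/L.
C = Vt/(Pplat − PEEP) = 460.0 / (24 − 12) = 460.0/12.0 = 38.333 mL/cmH2O.
τ = R × C = 15.429 × 0.03833 L/cmH2O = 0.5914 s.
Fraction remaining = e^(−Te/τ) = e^(−0.72/0.5914) = 0.296.
Trapped volume = 460.0 × 0.296 = 136.16 mL.

136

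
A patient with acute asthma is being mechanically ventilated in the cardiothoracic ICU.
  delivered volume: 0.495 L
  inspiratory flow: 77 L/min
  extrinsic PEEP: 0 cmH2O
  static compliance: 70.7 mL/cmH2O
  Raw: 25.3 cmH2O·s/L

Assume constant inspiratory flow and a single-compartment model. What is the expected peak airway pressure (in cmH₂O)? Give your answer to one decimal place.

Flow: 77 L/min ÷ 60 = 1.2833 L/s.
Equation of motion (constant flow): PIP = Vt/C + R·V̇ + PEEP.
PIP = 495/70.7 + 25.3×1.2833 + 0 = 7.001 + 32.467 + 0 = 39.468 cmH2O.

39.5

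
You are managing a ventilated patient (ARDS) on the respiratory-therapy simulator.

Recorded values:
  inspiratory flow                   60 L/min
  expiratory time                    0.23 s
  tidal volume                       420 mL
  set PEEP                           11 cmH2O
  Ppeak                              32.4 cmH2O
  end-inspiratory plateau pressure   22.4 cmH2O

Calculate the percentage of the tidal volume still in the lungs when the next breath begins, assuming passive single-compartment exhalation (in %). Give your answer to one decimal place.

53.6

Flow: 60 L/min ÷ 60 = 1 L/s.
R = (PIP − Pplat)/V̇ = (32.4 − 22.4) / 1 = 10.0/1 = 10.0 cmH2O·s/L.
C = Vt/(Pplat − PEEP) = 420.0 / (22.4 − 11) = 420.0/11.4 = 36.842 mL/cmH2O.
τ = R × C = 10.0 × 0.03684 L/cmH2O = 0.3684 s.
Fraction remaining at end-expiration = e^(−Te/τ) = e^(−0.23/0.3684) = 0.5356 → 53.56%.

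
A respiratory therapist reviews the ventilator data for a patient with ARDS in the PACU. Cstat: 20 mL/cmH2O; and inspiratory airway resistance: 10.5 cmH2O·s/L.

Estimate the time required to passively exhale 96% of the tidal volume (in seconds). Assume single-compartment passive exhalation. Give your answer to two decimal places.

τ = R × C = 10.5 × 20 mL/cmH2O = 10.5 × 0.020 L/cmH2O = 0.21 s.
Exhaled fraction f = 1 − e^(−t/τ) → t = −τ·ln(1 − f) = −0.21·ln(0.04) = 0.676 s.

0.68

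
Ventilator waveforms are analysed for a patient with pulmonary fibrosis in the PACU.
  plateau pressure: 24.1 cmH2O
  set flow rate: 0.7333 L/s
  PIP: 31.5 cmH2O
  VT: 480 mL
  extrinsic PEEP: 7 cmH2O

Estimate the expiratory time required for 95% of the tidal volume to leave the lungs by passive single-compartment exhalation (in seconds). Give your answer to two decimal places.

0.85

R = (PIP − Pplat)/V̇ = (31.5 − 24.1) / 0.7333 = 7.4/0.7333 = 10.091 cmH2O·s/L.
C = Vt/(Pplat − PEEP) = 480.0 / (24.1 − 7) = 480.0/17.1 = 28.07 mL/cmH2O.
τ = R × C = 10.091 × 0.02807 L/cmH2O = 0.2833 s.
t = −τ·ln(1 − 0.95) = −0.2833·ln(0.05) = 0.8487 s.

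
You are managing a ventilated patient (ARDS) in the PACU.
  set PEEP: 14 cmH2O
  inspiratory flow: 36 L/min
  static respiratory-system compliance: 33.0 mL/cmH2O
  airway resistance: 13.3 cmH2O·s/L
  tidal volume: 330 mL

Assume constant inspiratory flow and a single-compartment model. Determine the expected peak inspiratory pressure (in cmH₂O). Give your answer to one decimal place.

32.0

Flow: 36 L/min ÷ 60 = 0.6 L/s.
Equation of motion (constant flow): PIP = Vt/C + R·V̇ + PEEP.
PIP = 330/33.0 + 13.3×0.6 + 14 = 10.0 + 7.98 + 14 = 31.98 cmH2O.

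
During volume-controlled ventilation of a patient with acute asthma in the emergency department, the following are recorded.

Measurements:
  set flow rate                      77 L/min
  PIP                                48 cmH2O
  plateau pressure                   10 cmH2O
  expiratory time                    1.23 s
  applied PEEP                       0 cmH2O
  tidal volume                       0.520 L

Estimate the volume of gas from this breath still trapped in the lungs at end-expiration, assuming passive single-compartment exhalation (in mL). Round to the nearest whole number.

234

Flow: 77 L/min ÷ 60 = 1.2833 L/s.
R = (PIP − Pplat)/V̇ = (48 − 10) / 1.2833 = 38.0/1.2833 = 29.611 cmH2O·s/L.
C = Vt/(Pplat − PEEP) = 520.0 / (10 − 0) = 520.0/10.0 = 52.0 mL/cmH2O.
τ = R × C = 29.611 × 0.052 L/cmH2O = 1.54 s.
Fraction remaining = e^(−Te/τ) = e^(−1.23/1.54) = 0.4499.
Trapped volume = 520.0 × 0.4499 = 233.95 mL.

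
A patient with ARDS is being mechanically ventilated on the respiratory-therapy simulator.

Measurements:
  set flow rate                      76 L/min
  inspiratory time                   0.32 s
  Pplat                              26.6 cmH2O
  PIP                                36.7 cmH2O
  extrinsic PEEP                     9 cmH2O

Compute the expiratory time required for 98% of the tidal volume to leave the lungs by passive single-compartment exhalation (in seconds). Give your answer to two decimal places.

0.72

Flow: 76 L/min ÷ 60 = 1.2667 L/s.
Vt = flow × Ti = 1.2667 L/s × 0.32 s × 1000 mL/L = 405.34 mL.
R = (PIP − Pplat)/V̇ = (36.7 − 26.6) / 1.2667 = 10.1/1.2667 = 7.973 cmH2O·s/L.
C = Vt/(Pplat − PEEP) = 405.34 / (26.6 − 9) = 405.34/17.6 = 23.031 mL/cmH2O.
τ = R × C = 7.973 × 0.02303 L/cmH2O = 0.1836 s.
t = −τ·ln(1 − 0.98) = −0.1836·ln(0.02) = 0.7182 s.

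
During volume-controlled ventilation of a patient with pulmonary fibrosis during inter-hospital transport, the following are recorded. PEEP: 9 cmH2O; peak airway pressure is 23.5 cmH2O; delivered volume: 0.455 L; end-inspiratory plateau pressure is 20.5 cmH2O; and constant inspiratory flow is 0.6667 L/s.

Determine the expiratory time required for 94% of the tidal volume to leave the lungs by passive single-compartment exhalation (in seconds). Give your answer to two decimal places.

0.50

R = (PIP − Pplat)/V̇ = (23.5 − 20.5) / 0.6667 = 3.0/0.6667 = 4.5 cmH2O·s/L.
C = Vt/(Pplat − PEEP) = 455.0 / (20.5 − 9) = 455.0/11.5 = 39.565 mL/cmH2O.
τ = R × C = 4.5 × 0.03957 L/cmH2O = 0.1781 s.
t = −τ·ln(1 − 0.94) = −0.1781·ln(0.06) = 0.5011 s.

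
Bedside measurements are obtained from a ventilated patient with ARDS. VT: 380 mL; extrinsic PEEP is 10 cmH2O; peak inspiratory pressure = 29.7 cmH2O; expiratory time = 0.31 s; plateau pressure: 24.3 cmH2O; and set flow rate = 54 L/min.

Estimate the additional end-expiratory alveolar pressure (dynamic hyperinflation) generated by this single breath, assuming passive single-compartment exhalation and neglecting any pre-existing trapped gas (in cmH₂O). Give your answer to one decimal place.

2.0

Flow: 54 L/min ÷ 60 = 0.9 L/s.
R = (PIP − Pplat)/V̇ = (29.7 − 24.3) / 0.9 = 5.4/0.9 = 6.0 cmH2O·s/L.
C = Vt/(Pplat − PEEP) = 380.0 / (24.3 − 10) = 380.0/14.3 = 26.573 mL/cmH2O.
τ = R × C = 6.0 × 0.02657 L/cmH2O = 0.1594 s.
Fraction remaining = e^(−Te/τ) = e^(−0.31/0.1594) = 0.143; trapped volume = 380.0 × 0.143 = 54.34 mL.
Additional alveolar pressure from trapping ≈ V_trapped / C = 54.34 / 26.573 = 2.045 cmH2O.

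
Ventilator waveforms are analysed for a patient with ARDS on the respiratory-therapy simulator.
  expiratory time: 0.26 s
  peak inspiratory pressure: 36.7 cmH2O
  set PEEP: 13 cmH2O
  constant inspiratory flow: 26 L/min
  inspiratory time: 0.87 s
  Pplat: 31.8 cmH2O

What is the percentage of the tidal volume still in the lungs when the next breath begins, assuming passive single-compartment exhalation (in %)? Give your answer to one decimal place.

31.8

Flow: 26 L/min ÷ 60 = 0.4333 L/s.
Vt = flow × Ti = 0.4333 L/s × 0.87 s × 1000 mL/L = 376.97 mL.
R = (PIP − Pplat)/V̇ = (36.7 − 31.8) / 0.4333 = 4.9/0.4333 = 11.309 cmH2O·s/L.
C = Vt/(Pplat − PEEP) = 376.97 / (31.8 − 13) = 376.97/18.8 = 20.052 mL/cmH2O.
τ = R × C = 11.309 × 0.02005 L/cmH2O = 0.2267 s.
Fraction remaining at end-expiration = e^(−Te/τ) = e^(−0.26/0.2267) = 0.3176 → 31.76%.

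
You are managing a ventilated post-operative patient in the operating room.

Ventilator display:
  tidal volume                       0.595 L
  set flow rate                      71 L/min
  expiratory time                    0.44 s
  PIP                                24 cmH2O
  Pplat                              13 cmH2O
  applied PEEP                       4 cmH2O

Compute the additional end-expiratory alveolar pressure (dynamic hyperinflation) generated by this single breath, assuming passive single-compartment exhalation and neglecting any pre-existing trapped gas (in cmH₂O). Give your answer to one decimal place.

4.4

Flow: 71 L/min ÷ 60 = 1.1833 L/s.
R = (PIP − Pplat)/V̇ = (24 − 13) / 1.1833 = 11.0/1.1833 = 9.296 cmH2O·s/L.
C = Vt/(Pplat − PEEP) = 595.0 / (13 − 4) = 595.0/9.0 = 66.111 mL/cmH2O.
τ = R × C = 9.296 × 0.06611 L/cmH2O = 0.6146 s.
Fraction remaining = e^(−Te/τ) = e^(−0.44/0.6146) = 0.4887; trapped volume = 595.0 × 0.4887 = 290.78 mL.
Additional alveolar pressure from trapping ≈ V_trapped / C = 290.78 / 66.111 = 4.398 cmH2O.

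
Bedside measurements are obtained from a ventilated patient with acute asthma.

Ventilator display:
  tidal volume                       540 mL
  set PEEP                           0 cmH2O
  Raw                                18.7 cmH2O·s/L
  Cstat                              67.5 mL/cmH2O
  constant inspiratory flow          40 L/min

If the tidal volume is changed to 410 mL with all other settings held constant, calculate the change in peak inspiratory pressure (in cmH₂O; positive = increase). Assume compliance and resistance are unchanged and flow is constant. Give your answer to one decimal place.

PIP = Vt/C + R·V̇ + PEEP (constant-flow equation of motion).
Only the elastic term changes: ΔPIP = ΔVt / C = (410 − 540) / 67.5 = -1.926 cmH2O.

-1.9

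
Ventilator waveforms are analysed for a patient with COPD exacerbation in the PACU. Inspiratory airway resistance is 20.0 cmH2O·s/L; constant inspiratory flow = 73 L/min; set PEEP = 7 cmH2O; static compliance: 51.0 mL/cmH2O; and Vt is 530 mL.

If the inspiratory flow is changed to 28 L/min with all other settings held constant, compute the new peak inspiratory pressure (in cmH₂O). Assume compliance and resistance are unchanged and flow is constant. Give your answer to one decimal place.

Flow: 73 L/min ÷ 60 = 1.2167 L/s.
New flow: 28 L/min ÷ 60 = 0.4667 L/s.
PIP = Vt/C + R·V̇ + PEEP (constant-flow equation of motion).
Only the resistive term changes: ΔPIP = R × ΔV̇ = 20.0 × (0.4667 − 1.2167) = 20.0 × -0.75 = -15.0 cmH2O.
Original PIP = 530/51.0 + 20.0×1.2167 + 7 = 41.726 cmH2O; new PIP = 41.726 + (-15.0) = 26.726 cmH2O.

26.7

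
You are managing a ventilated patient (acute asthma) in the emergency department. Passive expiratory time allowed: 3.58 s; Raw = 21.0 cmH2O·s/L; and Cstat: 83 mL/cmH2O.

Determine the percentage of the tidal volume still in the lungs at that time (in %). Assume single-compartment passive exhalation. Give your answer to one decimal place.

12.8

τ = R × C = 21.0 × 83 mL/cmH2O = 21.0 × 0.083 L/cmH2O = 1.743 s.
Passive exhalation: V(t)/V₀ = e^(−t/τ) = e^(−3.58/1.743) = 0.1282.
Fraction remaining = 0.1282 → 12.82%.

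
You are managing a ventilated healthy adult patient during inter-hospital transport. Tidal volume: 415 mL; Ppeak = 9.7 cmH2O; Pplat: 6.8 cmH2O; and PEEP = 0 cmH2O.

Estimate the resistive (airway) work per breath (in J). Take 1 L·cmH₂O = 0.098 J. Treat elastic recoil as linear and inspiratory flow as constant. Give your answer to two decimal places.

0.12

With constant inspiratory flow the resistive pressure is constant at PIP − Pplat = 9.7 − 6.8 = 2.9 cmH2O, so resistive work = 2.9 × 0.415 = 1.204 L·cmH2O.
× 0.098 J/(L·cmH2O) → 0.118 J.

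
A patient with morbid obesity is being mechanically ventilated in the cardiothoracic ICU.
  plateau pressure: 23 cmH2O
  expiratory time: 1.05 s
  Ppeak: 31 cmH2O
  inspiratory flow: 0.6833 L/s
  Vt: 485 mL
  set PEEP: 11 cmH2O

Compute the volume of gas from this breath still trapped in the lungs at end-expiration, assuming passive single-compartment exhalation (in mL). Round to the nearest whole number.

53

R = (PIP − Pplat)/V̇ = (31 − 23) / 0.6833 = 8.0/0.6833 = 11.708 cmH2O·s/L.
C = Vt/(Pplat − PEEP) = 485.0 / (23 − 11) = 485.0/12.0 = 40.417 mL/cmH2O.
τ = R × C = 11.708 × 0.04042 L/cmH2O = 0.4732 s.
Fraction remaining = e^(−Te/τ) = e^(−1.05/0.4732) = 0.1087.
Trapped volume = 485.0 × 0.1087 = 52.72 mL.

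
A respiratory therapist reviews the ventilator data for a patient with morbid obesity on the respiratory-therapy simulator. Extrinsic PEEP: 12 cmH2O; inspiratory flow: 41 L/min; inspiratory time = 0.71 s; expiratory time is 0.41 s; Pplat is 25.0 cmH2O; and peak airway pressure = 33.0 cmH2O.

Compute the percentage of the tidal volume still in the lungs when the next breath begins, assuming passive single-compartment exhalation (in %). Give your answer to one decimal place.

Flow: 41 L/min ÷ 60 = 0.6833 L/s.
Vt = flow × Ti = 0.6833 L/s × 0.71 s × 1000 mL/L = 485.14 mL.
R = (PIP − Pplat)/V̇ = (33.0 − 25.0) / 0.6833 = 8.0/0.6833 = 11.708 cmH2O·s/L.
C = Vt/(Pplat − PEEP) = 485.14 / (25.0 − 12) = 485.14/13.0 = 37.318 mL/cmH2O.
τ = R × C = 11.708 × 0.03732 L/cmH2O = 0.4369 s.
Fraction remaining at end-expiration = e^(−Te/τ) = e^(−0.41/0.4369) = 0.3912 → 39.12%.

39.1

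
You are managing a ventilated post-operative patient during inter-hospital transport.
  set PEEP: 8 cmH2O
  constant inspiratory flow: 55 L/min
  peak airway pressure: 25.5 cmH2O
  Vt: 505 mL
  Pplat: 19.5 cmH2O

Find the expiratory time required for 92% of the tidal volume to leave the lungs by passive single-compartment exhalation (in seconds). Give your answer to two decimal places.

Flow: 55 L/min ÷ 60 = 0.9167 L/s.
R = (PIP − Pplat)/V̇ = (25.5 − 19.5) / 0.9167 = 6.0/0.9167 = 6.545 cmH2O·s/L.
C = Vt/(Pplat − PEEP) = 505.0 / (19.5 − 8) = 505.0/11.5 = 43.913 mL/cmH2O.
τ = R × C = 6.545 × 0.04391 L/cmH2O = 0.2874 s.
t = −τ·ln(1 − 0.92) = −0.2874·ln(0.08) = 0.7259 s.

0.73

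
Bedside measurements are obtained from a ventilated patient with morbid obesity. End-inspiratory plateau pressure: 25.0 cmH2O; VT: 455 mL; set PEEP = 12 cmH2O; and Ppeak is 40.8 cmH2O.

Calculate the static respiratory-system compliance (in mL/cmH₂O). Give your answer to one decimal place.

35.0

Cstat = Vt / (Pplat − PEEP) = 455 / (25.0 − 12) = 455 / 13.0 = 35.0 mL/cmH2O.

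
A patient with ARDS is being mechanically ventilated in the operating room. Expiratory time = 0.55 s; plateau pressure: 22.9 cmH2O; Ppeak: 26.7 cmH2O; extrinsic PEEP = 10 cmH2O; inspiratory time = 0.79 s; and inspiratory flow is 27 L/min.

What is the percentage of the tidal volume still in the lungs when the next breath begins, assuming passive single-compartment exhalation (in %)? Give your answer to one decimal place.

9.4

Flow: 27 L/min ÷ 60 = 0.45 L/s.
Vt = flow × Ti = 0.45 L/s × 0.79 s × 1000 mL/L = 355.5 mL.
R = (PIP − Pplat)/V̇ = (26.7 − 22.9) / 0.45 = 3.8/0.45 = 8.444 cmH2O·s/L.
C = Vt/(Pplat − PEEP) = 355.5 / (22.9 − 10) = 355.5/12.9 = 27.558 mL/cmH2O.
τ = R × C = 8.444 × 0.02756 L/cmH2O = 0.2327 s.
Fraction remaining at end-expiration = e^(−Te/τ) = e^(−0.55/0.2327) = 0.09408 → 9.408%.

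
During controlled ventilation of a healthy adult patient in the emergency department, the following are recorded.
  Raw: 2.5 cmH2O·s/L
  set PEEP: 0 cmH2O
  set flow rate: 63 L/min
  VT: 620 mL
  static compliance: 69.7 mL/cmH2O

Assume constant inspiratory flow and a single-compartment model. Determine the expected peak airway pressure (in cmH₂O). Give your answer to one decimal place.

11.5

Flow: 63 L/min ÷ 60 = 1.05 L/s.
Equation of motion (constant flow): PIP = Vt/C + R·V̇ + PEEP.
PIP = 620/69.7 + 2.5×1.05 + 0 = 8.895 + 2.625 + 0 = 11.52 cmH2O.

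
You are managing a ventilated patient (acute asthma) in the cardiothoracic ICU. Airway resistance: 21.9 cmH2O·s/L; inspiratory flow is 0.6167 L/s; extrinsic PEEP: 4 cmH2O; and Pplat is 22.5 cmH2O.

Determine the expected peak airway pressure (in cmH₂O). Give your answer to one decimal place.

36.0

PIP = Pplat + Raw × flow = 22.5 + 21.9 × 0.6167 = 22.5 + 13.506 = 36.006 cmH2O.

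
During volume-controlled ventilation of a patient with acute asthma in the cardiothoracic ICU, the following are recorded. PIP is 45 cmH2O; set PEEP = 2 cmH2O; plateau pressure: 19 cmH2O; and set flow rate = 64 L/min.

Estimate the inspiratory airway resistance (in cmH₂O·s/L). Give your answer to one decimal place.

Flow: 64 L/min ÷ 60 = 1.0667 L/s.
Raw = (PIP − Pplat) / flow = (45 − 19) / 1.0667 = 26.0 / 1.0667 = 24.374 cmH2O·s/L.

24.4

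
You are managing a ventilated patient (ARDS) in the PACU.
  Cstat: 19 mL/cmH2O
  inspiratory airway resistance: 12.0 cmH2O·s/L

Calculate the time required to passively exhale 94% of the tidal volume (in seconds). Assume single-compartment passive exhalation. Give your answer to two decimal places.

τ = R × C = 12.0 × 19 mL/cmH2O = 12.0 × 0.019 L/cmH2O = 0.228 s.
Exhaled fraction f = 1 − e^(−t/τ) → t = −τ·ln(1 − f) = −0.228·ln(0.06) = 0.6415 s.

0.64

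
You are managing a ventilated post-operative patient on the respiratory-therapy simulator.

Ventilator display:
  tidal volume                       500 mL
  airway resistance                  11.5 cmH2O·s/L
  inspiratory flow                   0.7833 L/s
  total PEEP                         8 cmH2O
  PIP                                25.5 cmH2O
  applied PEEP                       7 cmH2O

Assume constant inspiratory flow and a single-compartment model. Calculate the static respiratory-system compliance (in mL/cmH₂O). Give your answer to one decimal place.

58.9

Total PEEP = 8 cmH2O (set 7 + intrinsic 1); this is the baseline alveolar pressure.
Equation of motion (constant flow): PIP = Vt/C + R·V̇ + PEEP.
Vt/C = PIP − R·V̇ − PEEP = 25.5 − 11.5×0.7833 − 8 = 25.5 − 9.008 − 8 = 8.492 cmH2O.
C = Vt / 8.492 = 500 / 8.492 = 58.879 mL/cmH2O.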